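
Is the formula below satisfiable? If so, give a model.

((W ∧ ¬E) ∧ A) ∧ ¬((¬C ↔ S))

E=F, S=F, A=T, W=T, C=F

  (W ∧ ¬E) ∧ A = True
    W ∧ ¬E = True
      ¬E = True
  ¬((¬C ↔ S)) = True
    ¬C ↔ S = False
      ¬C = True
Both conjuncts True, so the formula holds.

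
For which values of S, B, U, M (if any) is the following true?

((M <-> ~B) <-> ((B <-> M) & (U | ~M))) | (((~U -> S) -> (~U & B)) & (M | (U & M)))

S = False, B = False, U = False, M = True

  ((M <-> ~B) <-> ((B <-> M) & (U | ~M))) | (((~U -> S) -> (~U & B)) & (M | (U & M))) = True
    (M <-> ~B) <-> ((B <-> M) & (U | ~M)) = False
      M <-> ~B = True
        ~B = True
      (B <-> M) & (U | ~M) = False
        B <-> M = False
        U | ~M = False
          ~M = False
    ((~U -> S) -> (~U & B)) & (M | (U & M)) = True
      (~U -> S) -> (~U & B) = True
        ~U -> S = False
          ~U = True
        ~U & B = False
          ~U = True
      M | (U & M) = True
        U & M = False
The formula evaluates to True.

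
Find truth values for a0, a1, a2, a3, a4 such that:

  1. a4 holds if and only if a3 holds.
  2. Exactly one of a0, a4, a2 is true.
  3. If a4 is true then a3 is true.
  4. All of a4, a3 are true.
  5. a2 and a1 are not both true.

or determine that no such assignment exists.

a0 = False; a1 = False; a2 = False; a3 = True; a4 = True

  (1) a4=T, a3=T — same ✓
  (2) {a0, a4, a2}: 1 true — exactly one ✓
  (3) a4=T ⇒ a3: T ✓
  (4) {a4, a3}: all 2 true ✓
  (5) a2=F, a1=F — not both ✓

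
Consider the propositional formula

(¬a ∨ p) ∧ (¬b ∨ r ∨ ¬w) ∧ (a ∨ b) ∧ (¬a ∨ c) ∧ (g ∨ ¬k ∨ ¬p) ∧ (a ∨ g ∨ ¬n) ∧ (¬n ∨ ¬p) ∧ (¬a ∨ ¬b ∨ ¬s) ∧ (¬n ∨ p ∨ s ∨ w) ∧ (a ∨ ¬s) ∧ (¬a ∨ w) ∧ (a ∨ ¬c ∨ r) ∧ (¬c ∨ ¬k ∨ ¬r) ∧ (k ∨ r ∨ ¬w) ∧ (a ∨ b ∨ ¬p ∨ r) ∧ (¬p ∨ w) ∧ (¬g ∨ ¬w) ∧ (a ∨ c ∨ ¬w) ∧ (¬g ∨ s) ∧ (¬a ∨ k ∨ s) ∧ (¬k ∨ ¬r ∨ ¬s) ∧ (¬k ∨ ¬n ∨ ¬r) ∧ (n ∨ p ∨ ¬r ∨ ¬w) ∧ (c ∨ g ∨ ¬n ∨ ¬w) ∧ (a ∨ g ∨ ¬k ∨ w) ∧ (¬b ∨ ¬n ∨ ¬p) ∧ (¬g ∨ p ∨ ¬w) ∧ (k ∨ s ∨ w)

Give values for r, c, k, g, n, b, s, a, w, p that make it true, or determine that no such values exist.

r=T, c=T, k=F, g=F, n=F, b=T, s=F, a=F, w=T, p=T

Set r = True.
Set c = True.
  then (¬c ∨ ¬k ∨ ¬r) forces k = False.
Try g = True:
  (¬g ∨ ¬w) forces w = False.
  (¬a ∨ w) forces a = False.
  (a ∨ b) forces b = True.
  (a ∨ ¬s) forces s = False.
  clause (¬g ∨ s) is falsified — backtrack.
So g = False.
Set n = False.
Set b = True.
Set s = False.
  then (¬a ∨ k ∨ s) forces a = False.
  then (k ∨ s ∨ w) forces w = True.
  then (n ∨ p ∨ ¬r ∨ ¬w) forces p = True.
All clauses satisfied.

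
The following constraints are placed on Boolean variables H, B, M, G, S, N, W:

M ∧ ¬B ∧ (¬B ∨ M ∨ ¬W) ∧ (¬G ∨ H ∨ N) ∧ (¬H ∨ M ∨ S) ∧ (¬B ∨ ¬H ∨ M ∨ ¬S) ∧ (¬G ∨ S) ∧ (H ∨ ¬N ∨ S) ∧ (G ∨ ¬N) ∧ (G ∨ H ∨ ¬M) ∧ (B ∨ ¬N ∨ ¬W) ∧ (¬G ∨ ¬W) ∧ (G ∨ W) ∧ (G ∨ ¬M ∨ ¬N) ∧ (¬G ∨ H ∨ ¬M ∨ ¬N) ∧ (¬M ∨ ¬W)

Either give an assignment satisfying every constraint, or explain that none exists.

H = True, B = False, M = True, G = True, S = True, N = False, W = False

Unit clause (M) forces M = True.
Unit clause (¬B) forces B = False.
In (¬M ∨ ¬W) only ¬W is left, so W = False.
In (G ∨ W) only G is left, so G = True.
In (¬G ∨ S) only S is left, so S = True.
Try H = False:
  (¬G ∨ H ∨ N) forces N = True.
  clause (¬G ∨ H ∨ ¬M ∨ ¬N) is falsified — backtrack.
So H = True.
Set N = False.
All clauses satisfied.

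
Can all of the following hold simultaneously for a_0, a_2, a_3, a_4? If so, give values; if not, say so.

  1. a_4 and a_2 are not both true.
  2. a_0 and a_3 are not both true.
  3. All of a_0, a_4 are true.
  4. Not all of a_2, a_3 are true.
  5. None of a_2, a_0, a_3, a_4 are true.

Unsatisfiable — no assignment works.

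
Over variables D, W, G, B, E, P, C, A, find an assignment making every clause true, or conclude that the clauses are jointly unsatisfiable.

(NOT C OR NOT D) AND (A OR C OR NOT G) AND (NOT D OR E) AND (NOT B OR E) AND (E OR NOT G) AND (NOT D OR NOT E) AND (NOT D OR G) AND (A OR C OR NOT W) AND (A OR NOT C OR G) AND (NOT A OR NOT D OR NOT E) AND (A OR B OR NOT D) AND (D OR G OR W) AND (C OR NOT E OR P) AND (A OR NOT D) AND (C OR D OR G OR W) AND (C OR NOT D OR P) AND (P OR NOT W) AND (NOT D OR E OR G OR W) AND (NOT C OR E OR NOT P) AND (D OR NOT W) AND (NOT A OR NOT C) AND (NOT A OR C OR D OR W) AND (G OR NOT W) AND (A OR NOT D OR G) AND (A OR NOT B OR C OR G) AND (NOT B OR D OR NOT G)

D = False, W = False, G = True, B = False, E = True, P = False, C = True, A = False

Set D = False.
  then (D OR NOT W) forces W = False.
  then (D OR G OR W) forces G = True.
  then (NOT B OR D OR NOT G) forces B = False.
  then (E OR NOT G) forces E = True.
Set P = False.
  then (C OR NOT E OR P) forces C = True.
  then (NOT A OR NOT C) forces A = False.
All clauses satisfied.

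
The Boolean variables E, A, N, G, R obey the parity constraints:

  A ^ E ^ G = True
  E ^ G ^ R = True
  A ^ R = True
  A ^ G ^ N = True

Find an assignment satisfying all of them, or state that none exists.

UNSATISFIABLE

Adding constraints 1, 2, 3 mod 2: every variable appears an even number of times on the left, so the left side is 0.
But the right sides sum to 1 (mod 2). 0 ≠ 1 — the system is inconsistent.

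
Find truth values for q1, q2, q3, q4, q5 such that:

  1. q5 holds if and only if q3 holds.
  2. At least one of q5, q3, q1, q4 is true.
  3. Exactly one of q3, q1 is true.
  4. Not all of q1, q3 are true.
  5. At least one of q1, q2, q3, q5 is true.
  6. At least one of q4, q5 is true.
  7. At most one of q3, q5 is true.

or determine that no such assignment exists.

q1 = True; q2 = True; q3 = False; q4 = True; q5 = False

  (1) q5=F, q3=F — same ✓
  (2) {q5, q3, q1, q4}: 2 true — at least one ✓
  (3) {q3, q1}: 1 true — exactly one ✓
  (4) {q1, q3}: 1/2 true — not all ✓
  (5) {q1, q2, q3, q5}: 2 true — at least one ✓
  (6) {q4, q5}: 1 true — at least one ✓
  (7) {q3, q5}: 0 true — at most one ✓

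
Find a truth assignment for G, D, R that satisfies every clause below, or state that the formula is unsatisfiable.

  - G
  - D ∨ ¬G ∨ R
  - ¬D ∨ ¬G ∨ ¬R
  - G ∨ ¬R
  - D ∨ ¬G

G = True, D = True, R = False

Unit clause (G) forces G = True.
In (D ∨ ¬G) only D is left, so D = True.
In (¬D ∨ ¬G ∨ ¬R) only ¬R is left, so R = False.
All clauses satisfied.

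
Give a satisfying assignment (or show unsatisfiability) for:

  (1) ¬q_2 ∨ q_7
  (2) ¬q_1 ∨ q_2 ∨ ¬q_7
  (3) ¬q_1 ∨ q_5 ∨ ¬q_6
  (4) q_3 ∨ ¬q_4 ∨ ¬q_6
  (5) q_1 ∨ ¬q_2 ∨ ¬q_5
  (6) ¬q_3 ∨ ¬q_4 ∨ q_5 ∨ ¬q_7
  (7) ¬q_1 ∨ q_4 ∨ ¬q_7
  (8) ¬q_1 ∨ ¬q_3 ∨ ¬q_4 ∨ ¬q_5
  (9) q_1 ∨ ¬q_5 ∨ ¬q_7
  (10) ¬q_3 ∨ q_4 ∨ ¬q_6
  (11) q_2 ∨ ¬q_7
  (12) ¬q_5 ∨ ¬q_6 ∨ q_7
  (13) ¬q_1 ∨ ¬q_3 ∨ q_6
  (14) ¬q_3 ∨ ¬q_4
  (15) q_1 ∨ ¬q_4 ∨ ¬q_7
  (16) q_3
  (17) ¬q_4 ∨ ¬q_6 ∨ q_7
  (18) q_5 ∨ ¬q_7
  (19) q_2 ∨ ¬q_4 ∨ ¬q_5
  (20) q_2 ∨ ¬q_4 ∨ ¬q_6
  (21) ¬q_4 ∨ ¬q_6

Unit clause (q_3) forces q_3 = True.
In (¬q_3 ∨ ¬q_4) only ¬q_4 is left, so q_4 = False.
In (¬q_3 ∨ q_4 ∨ ¬q_6) only ¬q_6 is left, so q_6 = False.
In (¬q_1 ∨ ¬q_3 ∨ q_6) only ¬q_1 is left, so q_1 = False.
Set q_2 = False.
  then (q_2 ∨ ¬q_7) forces q_7 = False.
Set q_5 = True.
All clauses satisfied.

q_1 = False; q_2 = False; q_3 = True; q_4 = False; q_5 = True; q_6 = False; q_7 = False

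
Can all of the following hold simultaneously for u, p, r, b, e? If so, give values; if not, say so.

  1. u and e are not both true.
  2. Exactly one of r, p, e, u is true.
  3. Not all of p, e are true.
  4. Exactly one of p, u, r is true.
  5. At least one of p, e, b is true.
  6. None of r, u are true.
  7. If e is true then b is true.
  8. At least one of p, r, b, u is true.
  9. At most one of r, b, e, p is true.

u: False, p: True, r: False, b: False, e: False

  (1) u=F, e=F — not both ✓
  (2) {r, p, e, u}: 1 true — exactly one ✓
  (3) {p, e}: 1/2 true — not all ✓
  (4) {p, u, r}: 1 true — exactly one ✓
  (5) {p, e, b}: 1 true — at least one ✓
  (6) {r, u}: 0 true — none ✓
  (7) e=F ⇒ b: vacuous ✓
  (8) {p, r, b, u}: 1 true — at least one ✓
  (9) {r, b, e, p}: 1 true — at most one ✓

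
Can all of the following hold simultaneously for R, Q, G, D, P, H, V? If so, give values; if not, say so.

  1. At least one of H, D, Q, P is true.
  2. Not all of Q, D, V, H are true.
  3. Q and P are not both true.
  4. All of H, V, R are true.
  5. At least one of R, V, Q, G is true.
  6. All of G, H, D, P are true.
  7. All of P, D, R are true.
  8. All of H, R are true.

R: True, Q: False, G: True, D: True, P: True, H: True, V: True

  (1) {H, D, Q, P}: 3 true — at least one ✓
  (2) {Q, D, V, H}: 3/4 true — not all ✓
  (3) Q=F, P=T — not both ✓
  (4) {H, V, R}: all 3 true ✓
  (5) {R, V, Q, G}: 3 true — at least one ✓
  (6) {G, H, D, P}: all 4 true ✓
  (7) {P, D, R}: all 3 true ✓
  (8) {H, R}: all 2 true ✓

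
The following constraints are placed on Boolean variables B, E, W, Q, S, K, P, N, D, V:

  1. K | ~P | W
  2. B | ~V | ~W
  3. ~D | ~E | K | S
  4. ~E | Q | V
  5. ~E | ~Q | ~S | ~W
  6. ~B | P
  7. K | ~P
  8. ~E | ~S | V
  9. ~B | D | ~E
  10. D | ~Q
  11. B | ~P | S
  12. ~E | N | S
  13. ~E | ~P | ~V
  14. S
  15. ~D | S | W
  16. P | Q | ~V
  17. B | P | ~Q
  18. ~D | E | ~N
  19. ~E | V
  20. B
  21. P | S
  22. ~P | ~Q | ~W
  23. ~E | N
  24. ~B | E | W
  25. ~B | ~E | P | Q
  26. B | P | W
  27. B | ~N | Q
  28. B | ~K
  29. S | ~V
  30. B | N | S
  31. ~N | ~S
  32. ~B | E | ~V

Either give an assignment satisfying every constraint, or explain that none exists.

B = True; E = False; W = True; Q = False; S = True; K = True; P = True; N = False; D = False; V = False

Unit clause (S) forces S = True.
Unit clause (B) forces B = True.
In (~N | ~S) only ~N is left, so N = False.
In (~B | P) only P is left, so P = True.
In (K | ~P) only K is left, so K = True.
In (~E | N) only ~E is left, so E = False.
In (~B | E | W) only W is left, so W = True.
In (~B | E | ~V) only ~V is left, so V = False.
In (~P | ~Q | ~W) only ~Q is left, so Q = False.
Set D = False.
All clauses satisfied.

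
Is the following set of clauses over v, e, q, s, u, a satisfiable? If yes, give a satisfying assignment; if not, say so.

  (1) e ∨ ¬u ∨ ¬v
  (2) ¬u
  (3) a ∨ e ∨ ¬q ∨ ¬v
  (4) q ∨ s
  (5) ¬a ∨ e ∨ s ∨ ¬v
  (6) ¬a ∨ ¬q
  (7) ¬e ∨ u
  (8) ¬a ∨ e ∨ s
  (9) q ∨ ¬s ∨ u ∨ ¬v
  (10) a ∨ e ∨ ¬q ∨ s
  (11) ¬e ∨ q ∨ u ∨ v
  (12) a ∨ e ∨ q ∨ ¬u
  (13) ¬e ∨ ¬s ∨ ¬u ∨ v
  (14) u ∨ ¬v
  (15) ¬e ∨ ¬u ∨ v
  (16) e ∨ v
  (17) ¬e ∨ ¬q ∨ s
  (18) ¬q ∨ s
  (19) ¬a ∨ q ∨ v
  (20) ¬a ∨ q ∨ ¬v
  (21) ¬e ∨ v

UNSATISFIABLE

Case u = True:
  Clause (¬u) is falsified — contradiction.
Case u = False:
  (¬e ∨ u) forces e = False.
  (u ∨ ¬v) forces v = False.
  Clause (e ∨ v) is falsified — contradiction.
Both cases fail, so the formula is unsatisfiable.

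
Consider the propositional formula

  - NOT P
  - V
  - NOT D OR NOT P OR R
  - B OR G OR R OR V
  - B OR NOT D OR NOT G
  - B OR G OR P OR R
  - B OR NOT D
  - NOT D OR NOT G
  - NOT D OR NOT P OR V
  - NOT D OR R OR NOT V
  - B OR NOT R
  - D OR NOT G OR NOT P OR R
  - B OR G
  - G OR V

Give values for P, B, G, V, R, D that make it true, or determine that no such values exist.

P = False; B = True; G = True; V = True; R = False; D = False

Unit clause (NOT P) forces P = False.
Unit clause (V) forces V = True.
Set B = True.
Set G = True.
  then (NOT D OR NOT G) forces D = False.
Set R = False.
All clauses satisfied.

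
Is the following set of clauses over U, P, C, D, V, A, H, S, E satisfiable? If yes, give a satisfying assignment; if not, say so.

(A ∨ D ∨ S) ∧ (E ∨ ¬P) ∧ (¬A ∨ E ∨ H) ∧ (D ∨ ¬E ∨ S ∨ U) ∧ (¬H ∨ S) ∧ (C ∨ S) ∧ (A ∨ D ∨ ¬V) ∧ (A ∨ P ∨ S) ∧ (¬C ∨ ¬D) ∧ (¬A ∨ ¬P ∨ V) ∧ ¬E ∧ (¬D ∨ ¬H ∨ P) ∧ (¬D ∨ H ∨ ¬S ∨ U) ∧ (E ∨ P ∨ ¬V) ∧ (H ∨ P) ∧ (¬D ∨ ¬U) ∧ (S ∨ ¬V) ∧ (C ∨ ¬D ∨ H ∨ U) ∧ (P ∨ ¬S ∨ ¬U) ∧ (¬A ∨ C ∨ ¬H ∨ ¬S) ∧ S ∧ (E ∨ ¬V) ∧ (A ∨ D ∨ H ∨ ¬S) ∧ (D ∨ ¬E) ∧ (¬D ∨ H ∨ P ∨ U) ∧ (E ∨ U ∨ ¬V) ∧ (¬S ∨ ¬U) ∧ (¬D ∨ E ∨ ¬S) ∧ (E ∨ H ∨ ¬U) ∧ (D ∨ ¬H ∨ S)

U = False, P = False, C = True, D = False, V = False, A = False, H = True, S = True, E = False

Unit clause (¬E) forces E = False.
Unit clause (S) forces S = True.
In (E ∨ ¬V) only ¬V is left, so V = False.
In (¬S ∨ ¬U) only ¬U is left, so U = False.
In (¬D ∨ E ∨ ¬S) only ¬D is left, so D = False.
In (E ∨ ¬P) only ¬P is left, so P = False.
In (H ∨ P) only H is left, so H = True.
Set C = True.
Set A = False.
All clauses satisfied.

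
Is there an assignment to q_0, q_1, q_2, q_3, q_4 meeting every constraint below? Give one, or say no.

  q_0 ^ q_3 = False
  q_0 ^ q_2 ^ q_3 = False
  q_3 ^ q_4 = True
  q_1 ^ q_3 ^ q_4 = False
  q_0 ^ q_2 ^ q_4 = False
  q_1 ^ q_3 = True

Adding constraints 2, 3, 5 mod 2: every variable appears an even number of times on the left, so the left side is 0.
But the right sides sum to 1 (mod 2). 0 ≠ 1 — the system is inconsistent.

UNSATISFIABLE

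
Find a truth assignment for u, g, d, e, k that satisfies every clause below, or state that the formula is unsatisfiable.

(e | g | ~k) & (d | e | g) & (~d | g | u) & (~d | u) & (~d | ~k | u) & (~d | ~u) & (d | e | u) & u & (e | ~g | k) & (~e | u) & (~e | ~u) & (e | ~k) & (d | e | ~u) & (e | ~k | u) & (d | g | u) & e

No satisfying assignment exists.

Case e = True:
  (u) forces u = True.
  Clause (~e | ~u) is falsified — contradiction.
Case e = False:
  Clause (e) is falsified — contradiction.
Both cases fail, so the formula is unsatisfiable.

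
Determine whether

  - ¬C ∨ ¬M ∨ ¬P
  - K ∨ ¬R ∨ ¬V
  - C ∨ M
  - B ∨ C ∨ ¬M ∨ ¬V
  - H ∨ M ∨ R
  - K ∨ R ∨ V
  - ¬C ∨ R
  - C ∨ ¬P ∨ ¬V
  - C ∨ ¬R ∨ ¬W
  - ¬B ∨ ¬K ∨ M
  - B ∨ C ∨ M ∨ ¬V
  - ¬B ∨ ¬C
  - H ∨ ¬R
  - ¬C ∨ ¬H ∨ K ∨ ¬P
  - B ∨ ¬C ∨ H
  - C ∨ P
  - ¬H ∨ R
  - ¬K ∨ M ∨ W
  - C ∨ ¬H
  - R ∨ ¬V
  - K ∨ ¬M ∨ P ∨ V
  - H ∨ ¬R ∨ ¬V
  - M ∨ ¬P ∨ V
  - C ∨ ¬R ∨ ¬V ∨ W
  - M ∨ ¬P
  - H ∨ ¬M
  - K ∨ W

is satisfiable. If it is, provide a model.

Set R = True.
  then (H ∨ ¬R) forces H = True.
  then (C ∨ ¬H) forces C = True.
  then (¬B ∨ ¬C) forces B = False.
Set P = False.
Set K = True.
Set V = False.
Set W = True.
Set M = False.
All clauses satisfied.

R=T; C=T; P=F; K=T; V=F; H=T; W=T; M=F; B=F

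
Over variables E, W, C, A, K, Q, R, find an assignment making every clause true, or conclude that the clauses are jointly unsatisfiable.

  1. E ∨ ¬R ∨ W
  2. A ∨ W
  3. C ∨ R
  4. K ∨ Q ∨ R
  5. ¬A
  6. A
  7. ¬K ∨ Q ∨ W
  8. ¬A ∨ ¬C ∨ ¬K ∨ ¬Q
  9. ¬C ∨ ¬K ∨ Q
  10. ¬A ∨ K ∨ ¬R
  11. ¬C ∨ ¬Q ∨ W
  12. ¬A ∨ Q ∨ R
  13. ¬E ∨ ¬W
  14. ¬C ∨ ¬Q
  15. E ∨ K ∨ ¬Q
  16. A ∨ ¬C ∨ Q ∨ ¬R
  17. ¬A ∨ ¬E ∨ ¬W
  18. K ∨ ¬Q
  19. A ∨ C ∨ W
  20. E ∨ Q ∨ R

Unsatisfiable — no assignment works.

Case A = True:
  Clause (¬A) is falsified — contradiction.
Case A = False:
  Clause (A) is falsified — contradiction.
Both cases fail, so the formula is unsatisfiable.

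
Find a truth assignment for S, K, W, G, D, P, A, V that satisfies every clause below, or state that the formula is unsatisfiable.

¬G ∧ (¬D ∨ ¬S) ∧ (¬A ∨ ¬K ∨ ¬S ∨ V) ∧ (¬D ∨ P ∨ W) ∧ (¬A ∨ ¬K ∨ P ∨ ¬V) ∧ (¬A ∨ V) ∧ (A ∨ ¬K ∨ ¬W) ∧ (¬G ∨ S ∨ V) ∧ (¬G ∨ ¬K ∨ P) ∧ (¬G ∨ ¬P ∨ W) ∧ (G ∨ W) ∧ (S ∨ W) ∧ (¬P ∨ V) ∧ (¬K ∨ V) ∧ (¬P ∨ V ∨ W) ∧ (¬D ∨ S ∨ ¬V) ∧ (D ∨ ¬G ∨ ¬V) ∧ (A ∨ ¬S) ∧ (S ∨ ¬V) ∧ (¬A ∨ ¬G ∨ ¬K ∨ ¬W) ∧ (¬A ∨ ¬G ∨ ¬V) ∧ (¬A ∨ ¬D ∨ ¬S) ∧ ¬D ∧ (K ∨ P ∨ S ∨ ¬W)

S=T; K=F; W=T; G=F; D=F; P=F; A=T; V=T

Unit clause (¬G) forces G = False.
In (G ∨ W) only W is left, so W = True.
Unit clause (¬D) forces D = False.
Try S = False:
  (S ∨ ¬V) forces V = False.
  (¬A ∨ V) forces A = False.
  (A ∨ ¬K ∨ ¬W) forces K = False.
  (¬P ∨ V) forces P = False.
  clause (K ∨ P ∨ S ∨ ¬W) is falsified — backtrack.
So S = True.
  then (A ∨ ¬S) forces A = True.
  then (¬A ∨ V) forces V = True.
Set K = False.
Set P = False.
All clauses satisfied.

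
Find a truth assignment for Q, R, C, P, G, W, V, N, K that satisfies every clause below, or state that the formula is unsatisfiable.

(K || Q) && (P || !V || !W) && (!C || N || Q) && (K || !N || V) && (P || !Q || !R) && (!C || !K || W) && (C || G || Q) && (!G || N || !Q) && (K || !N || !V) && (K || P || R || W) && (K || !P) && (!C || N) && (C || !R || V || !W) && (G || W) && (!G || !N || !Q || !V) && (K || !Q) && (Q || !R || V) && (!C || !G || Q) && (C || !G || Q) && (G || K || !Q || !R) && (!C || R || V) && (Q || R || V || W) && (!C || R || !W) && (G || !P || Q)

Q = True, R = True, C = False, P = True, G = False, W = True, V = True, N = True, K = True

Set Q = True.
  then (K || !Q) forces K = True.
Set R = True.
  then (P || !Q || !R) forces P = True.
Set C = False.
Set G = False.
  then (G || W) forces W = True.
  then (C || !R || V || !W) forces V = True.
Set N = True.
All clauses satisfied.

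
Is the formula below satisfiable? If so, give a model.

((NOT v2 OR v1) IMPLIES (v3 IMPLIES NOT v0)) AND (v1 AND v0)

v0 = True; v1 = True; v2 = False; v3 = False

  (NOT v2 OR v1) IMPLIES (v3 IMPLIES NOT v0) = True
    NOT v2 OR v1 = True
      NOT v2 = True
    v3 IMPLIES NOT v0 = True
      NOT v0 = False
  v1 AND v0 = True
Both conjuncts True, so the formula holds.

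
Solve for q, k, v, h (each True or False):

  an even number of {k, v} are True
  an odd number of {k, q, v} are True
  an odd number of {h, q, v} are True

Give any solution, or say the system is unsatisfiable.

q = True, k = True, v = True, h = True

{k, v}: 2 true → even ✓
{k, q, v}: 3 true → odd ✓
{h, q, v}: 3 true → odd ✓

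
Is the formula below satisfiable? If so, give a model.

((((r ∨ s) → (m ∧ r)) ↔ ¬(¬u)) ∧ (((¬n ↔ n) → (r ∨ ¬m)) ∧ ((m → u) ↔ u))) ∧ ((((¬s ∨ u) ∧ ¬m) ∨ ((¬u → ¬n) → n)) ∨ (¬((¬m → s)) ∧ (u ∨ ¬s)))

m = False; n = False; s = False; u = True; r = False

  (((r ∨ s) → (m ∧ r)) ↔ ¬(¬u)) ∧ (((¬n ↔ n) → (r ∨ ¬m)) ∧ ((m → u) ↔ u)) = True
    ((r ∨ s) → (m ∧ r)) ↔ ¬(¬u) = True
      (r ∨ s) → (m ∧ r) = True
        r ∨ s = False
        m ∧ r = False
      ¬(¬u) = True
        ¬u = False
    ((¬n ↔ n) → (r ∨ ¬m)) ∧ ((m → u) ↔ u) = True
      (¬n ↔ n) → (r ∨ ¬m) = True
        ¬n ↔ n = False
          ¬n = True
        r ∨ ¬m = True
          ¬m = True
      (m → u) ↔ u = True
        m → u = True
  (((¬s ∨ u) ∧ ¬m) ∨ ((¬u → ¬n) → n)) ∨ (¬((¬m → s)) ∧ (u ∨ ¬s)) = True
    ((¬s ∨ u) ∧ ¬m) ∨ ((¬u → ¬n) → n) = True
      (¬s ∨ u) ∧ ¬m = True
        ¬s ∨ u = True
          ¬s = True
        ¬m = True
      (¬u → ¬n) → n = False
        ¬u → ¬n = True
          ¬u = False
          ¬n = True
    ¬((¬m → s)) ∧ (u ∨ ¬s) = True
      ¬((¬m → s)) = True
        ¬m → s = False
          ¬m = True
      u ∨ ¬s = True
        ¬s = True
Both conjuncts True, so the formula holds.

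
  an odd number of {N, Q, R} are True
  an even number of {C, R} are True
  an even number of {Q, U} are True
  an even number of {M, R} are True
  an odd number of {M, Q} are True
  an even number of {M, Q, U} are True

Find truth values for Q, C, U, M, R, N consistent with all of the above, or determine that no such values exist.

Q=T, C=F, U=T, M=F, R=F, N=F

{N, Q, R}: 1 true → odd ✓
{C, R}: 0 true → even ✓
{Q, U}: 2 true → even ✓
{M, R}: 0 true → even ✓
{M, Q}: 1 true → odd ✓
{M, Q, U}: 2 true → even ✓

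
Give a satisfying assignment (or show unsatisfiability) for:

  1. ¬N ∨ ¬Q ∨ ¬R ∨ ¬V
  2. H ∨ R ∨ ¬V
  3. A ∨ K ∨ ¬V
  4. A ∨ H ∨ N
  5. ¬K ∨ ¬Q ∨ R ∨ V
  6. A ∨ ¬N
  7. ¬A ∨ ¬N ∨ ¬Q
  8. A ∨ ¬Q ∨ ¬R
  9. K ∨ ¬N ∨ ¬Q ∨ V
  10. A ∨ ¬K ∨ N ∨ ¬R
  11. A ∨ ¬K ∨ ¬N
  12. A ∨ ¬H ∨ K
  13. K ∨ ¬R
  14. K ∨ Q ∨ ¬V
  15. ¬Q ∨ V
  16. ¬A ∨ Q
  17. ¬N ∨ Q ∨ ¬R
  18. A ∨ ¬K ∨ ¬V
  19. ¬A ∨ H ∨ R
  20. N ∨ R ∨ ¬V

R: True, V: True, K: True, A: True, N: False, Q: True, H: True

Set R = True.
  then (K ∨ ¬R) forces K = True.
Try V = False:
  (¬Q ∨ V) forces Q = False.
  (¬A ∨ Q) forces A = False.
  (A ∨ ¬N) forces N = False.
  clause (A ∨ ¬K ∨ N ∨ ¬R) is falsified — backtrack.
So V = True.
  then (A ∨ ¬K ∨ ¬V) forces A = True.
  then (¬A ∨ Q) forces Q = True.
  then (¬N ∨ ¬Q ∨ ¬R ∨ ¬V) forces N = False.
Set H = True.
All clauses satisfied.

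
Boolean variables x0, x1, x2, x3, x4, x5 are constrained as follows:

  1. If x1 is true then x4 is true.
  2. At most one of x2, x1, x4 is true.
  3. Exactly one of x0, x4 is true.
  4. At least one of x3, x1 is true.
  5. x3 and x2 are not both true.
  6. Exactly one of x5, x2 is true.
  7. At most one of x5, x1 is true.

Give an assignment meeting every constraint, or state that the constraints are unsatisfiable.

x0 = True, x1 = False, x2 = False, x3 = True, x4 = False, x5 = True

  (1) x1=F ⇒ x4: vacuous ✓
  (2) {x2, x1, x4}: 0 true — at most one ✓
  (3) {x0, x4}: 1 true — exactly one ✓
  (4) {x3, x1}: 1 true — at least one ✓
  (5) x3=T, x2=F — not both ✓
  (6) {x5, x2}: 1 true — exactly one ✓
  (7) {x5, x1}: 1 true — at most one ✓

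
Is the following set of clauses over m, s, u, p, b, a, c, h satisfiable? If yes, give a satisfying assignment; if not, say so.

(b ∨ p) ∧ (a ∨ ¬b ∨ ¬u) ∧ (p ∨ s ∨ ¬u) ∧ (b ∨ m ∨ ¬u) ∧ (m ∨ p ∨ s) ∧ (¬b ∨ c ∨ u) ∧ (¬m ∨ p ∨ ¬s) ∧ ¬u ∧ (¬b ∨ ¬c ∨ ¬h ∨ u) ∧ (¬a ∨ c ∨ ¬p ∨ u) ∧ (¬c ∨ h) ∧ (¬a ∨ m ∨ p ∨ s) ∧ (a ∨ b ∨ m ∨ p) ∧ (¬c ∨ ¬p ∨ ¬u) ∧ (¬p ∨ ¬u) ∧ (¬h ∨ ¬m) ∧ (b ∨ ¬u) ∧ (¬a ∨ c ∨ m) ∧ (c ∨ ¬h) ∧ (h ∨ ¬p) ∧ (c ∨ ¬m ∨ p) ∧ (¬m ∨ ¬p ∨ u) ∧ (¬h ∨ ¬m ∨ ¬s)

m: False, s: False, u: False, p: True, b: False, a: True, c: True, h: True

Unit clause (¬u) forces u = False.
Try m = True:
  (¬h ∨ ¬m) forces h = False.
  (¬c ∨ h) forces c = False.
  (¬b ∨ c ∨ u) forces b = False.
  (b ∨ p) forces p = True.
  clause (h ∨ ¬p) is falsified — backtrack.
So m = False.
Set s = False.
  then (m ∨ p ∨ s) forces p = True.
  then (h ∨ ¬p) forces h = True.
  then (c ∨ ¬h) forces c = True.
  then (¬b ∨ ¬c ∨ ¬h ∨ u) forces b = False.
Set a = True.
All clauses satisfied.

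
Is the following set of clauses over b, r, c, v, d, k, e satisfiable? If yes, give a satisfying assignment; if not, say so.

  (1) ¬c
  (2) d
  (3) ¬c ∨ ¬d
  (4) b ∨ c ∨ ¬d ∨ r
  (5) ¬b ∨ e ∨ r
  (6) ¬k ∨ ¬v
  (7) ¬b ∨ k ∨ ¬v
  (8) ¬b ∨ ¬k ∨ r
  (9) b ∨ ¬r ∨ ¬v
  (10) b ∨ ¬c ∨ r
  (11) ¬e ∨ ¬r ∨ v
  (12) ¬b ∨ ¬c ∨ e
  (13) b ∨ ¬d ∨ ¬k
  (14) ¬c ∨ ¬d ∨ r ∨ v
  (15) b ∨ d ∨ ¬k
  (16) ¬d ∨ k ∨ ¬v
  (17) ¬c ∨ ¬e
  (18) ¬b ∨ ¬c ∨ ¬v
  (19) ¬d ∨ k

b = True; r = True; c = False; v = False; d = True; k = True; e = False

Unit clause (¬c) forces c = False.
Unit clause (d) forces d = True.
In (¬d ∨ k) only k is left, so k = True.
In (¬k ∨ ¬v) only ¬v is left, so v = False.
In (b ∨ ¬d ∨ ¬k) only b is left, so b = True.
In (¬b ∨ ¬k ∨ r) only r is left, so r = True.
In (¬e ∨ ¬r ∨ v) only ¬e is left, so e = False.
All clauses satisfied.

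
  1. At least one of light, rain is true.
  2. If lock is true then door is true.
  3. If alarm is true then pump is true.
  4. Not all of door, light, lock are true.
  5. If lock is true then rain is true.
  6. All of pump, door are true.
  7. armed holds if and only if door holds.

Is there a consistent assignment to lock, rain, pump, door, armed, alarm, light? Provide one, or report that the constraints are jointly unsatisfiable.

lock=F, rain=F, pump=T, door=T, armed=T, alarm=T, light=T

  (1) {light, rain}: 1 true — at least one ✓
  (2) lock=F ⇒ door: vacuous ✓
  (3) alarm=T ⇒ pump: T ✓
  (4) {door, light, lock}: 2/3 true — not all ✓
  (5) lock=F ⇒ rain: vacuous ✓
  (6) {pump, door}: all 2 true ✓
  (7) armed=T, door=T — same ✓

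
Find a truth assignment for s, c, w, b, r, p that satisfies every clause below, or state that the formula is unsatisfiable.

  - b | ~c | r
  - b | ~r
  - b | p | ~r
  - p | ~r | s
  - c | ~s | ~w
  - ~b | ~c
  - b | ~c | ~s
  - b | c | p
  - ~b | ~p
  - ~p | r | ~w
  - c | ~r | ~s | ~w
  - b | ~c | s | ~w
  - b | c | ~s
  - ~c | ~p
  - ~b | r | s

s=T; c=F; w=F; b=T; r=T; p=F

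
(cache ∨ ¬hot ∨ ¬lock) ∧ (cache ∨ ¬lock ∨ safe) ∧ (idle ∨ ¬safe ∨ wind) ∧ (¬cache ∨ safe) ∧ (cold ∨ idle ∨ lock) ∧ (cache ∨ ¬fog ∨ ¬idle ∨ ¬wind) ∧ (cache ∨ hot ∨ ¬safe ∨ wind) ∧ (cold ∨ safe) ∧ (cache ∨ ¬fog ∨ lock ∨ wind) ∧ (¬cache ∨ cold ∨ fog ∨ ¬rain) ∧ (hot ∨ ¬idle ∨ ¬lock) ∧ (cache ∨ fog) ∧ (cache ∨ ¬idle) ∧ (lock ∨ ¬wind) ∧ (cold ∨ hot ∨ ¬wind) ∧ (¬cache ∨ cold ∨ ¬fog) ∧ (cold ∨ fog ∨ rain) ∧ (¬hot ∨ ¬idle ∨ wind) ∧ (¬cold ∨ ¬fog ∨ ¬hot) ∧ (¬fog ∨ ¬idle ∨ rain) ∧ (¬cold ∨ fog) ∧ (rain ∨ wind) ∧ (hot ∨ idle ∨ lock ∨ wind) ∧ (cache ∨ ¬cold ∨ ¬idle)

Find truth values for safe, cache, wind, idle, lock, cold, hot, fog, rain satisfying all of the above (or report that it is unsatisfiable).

safe = True, cache = True, wind = True, idle = False, lock = True, cold = True, hot = False, fog = True, rain = False

Set safe = True.
Set cache = True.
Set wind = True.
  then (lock ∨ ¬wind) forces lock = True.
Set idle = False.
Set cold = True.
  then (¬cold ∨ fog) forces fog = True.
  then (¬cold ∨ ¬fog ∨ ¬hot) forces hot = False.
Set rain = False.
All clauses satisfied.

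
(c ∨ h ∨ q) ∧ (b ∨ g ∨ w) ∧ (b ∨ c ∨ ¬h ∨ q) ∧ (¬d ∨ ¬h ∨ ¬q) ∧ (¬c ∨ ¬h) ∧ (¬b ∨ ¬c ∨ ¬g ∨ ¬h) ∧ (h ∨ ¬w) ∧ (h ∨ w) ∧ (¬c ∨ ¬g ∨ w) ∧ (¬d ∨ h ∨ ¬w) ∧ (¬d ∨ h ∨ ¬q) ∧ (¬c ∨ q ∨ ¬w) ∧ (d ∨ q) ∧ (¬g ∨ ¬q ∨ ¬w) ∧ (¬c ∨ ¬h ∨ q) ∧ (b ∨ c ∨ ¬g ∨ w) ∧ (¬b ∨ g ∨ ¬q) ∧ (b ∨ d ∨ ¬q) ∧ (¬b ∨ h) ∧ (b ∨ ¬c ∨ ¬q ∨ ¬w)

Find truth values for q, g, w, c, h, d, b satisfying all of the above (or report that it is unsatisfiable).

Set q = False.
  then (d ∨ q) forces d = True.
Set g = False.
Set w = True.
  then (h ∨ ¬w) forces h = True.
  then (¬c ∨ q ∨ ¬w) forces c = False.
  then (b ∨ c ∨ ¬h ∨ q) forces b = True.
All clauses satisfied.

q=F, g=F, w=T, c=F, h=T, d=T, b=T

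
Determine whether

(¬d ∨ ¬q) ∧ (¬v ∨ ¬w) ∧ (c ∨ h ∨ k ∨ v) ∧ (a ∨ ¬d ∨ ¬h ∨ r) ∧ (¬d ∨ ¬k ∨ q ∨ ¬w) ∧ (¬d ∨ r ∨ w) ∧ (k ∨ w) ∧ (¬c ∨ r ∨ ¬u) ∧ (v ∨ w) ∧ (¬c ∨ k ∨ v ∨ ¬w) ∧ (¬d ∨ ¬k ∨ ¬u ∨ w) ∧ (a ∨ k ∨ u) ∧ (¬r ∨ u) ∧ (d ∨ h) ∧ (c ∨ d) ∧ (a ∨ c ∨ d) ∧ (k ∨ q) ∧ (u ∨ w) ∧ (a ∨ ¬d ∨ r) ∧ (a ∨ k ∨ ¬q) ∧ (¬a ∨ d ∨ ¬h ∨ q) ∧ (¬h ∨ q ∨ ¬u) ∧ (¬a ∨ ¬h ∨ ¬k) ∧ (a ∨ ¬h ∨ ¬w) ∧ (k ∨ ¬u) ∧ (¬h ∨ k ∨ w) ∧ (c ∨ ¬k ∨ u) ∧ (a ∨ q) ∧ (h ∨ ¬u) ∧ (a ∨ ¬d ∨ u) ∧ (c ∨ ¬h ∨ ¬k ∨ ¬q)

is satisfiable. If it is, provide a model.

q = True, v = True, w = False, c = True, u = True, k = True, a = False, h = True, d = False, r = True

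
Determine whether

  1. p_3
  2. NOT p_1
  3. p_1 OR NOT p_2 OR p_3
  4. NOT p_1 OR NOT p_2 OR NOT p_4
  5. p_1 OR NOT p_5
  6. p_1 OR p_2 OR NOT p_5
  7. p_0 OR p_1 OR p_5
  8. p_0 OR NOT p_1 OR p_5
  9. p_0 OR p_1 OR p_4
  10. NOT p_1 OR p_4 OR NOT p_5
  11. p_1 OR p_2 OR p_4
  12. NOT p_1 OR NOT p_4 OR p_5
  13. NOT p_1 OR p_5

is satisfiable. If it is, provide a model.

p_0: True; p_1: False; p_2: True; p_3: True; p_4: False; p_5: False

Unit clause (p_3) forces p_3 = True.
Unit clause (NOT p_1) forces p_1 = False.
In (p_1 OR NOT p_5) only NOT p_5 is left, so p_5 = False.
In (p_0 OR p_1 OR p_5) only p_0 is left, so p_0 = True.
Set p_2 = True.
Set p_4 = False.
All clauses satisfied.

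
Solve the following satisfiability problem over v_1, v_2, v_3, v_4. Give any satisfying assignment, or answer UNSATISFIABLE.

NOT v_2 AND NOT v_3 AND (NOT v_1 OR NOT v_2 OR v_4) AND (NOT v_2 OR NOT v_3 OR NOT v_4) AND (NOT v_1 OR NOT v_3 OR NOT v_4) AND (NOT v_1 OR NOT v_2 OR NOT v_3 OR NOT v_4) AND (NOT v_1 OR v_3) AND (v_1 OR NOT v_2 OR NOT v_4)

v_1 = False, v_2 = False, v_3 = False, v_4 = True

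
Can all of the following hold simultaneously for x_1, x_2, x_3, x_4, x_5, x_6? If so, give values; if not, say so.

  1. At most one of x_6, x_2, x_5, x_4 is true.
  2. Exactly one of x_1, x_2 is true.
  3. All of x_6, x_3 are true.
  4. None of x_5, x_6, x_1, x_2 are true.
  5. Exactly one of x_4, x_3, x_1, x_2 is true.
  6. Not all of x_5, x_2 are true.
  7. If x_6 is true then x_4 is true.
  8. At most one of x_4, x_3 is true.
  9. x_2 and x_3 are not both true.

No satisfying assignment exists.

Case x_6 = True:
  Constraint (4) is violated (x_6=T) — contradiction.
Case x_6 = False:
  Constraint (3) is violated (x_6=F) — contradiction.
Both cases fail — unsatisfiable.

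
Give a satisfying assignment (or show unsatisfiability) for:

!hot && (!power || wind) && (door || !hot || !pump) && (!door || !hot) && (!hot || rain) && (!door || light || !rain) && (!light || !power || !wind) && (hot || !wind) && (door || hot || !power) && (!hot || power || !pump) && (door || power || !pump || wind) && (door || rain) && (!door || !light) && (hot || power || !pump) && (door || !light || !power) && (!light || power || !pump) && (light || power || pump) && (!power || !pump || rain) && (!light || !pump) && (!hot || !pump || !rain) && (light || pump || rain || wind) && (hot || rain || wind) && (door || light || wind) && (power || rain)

rain = True, power = False, door = False, hot = False, wind = False, pump = False, light = True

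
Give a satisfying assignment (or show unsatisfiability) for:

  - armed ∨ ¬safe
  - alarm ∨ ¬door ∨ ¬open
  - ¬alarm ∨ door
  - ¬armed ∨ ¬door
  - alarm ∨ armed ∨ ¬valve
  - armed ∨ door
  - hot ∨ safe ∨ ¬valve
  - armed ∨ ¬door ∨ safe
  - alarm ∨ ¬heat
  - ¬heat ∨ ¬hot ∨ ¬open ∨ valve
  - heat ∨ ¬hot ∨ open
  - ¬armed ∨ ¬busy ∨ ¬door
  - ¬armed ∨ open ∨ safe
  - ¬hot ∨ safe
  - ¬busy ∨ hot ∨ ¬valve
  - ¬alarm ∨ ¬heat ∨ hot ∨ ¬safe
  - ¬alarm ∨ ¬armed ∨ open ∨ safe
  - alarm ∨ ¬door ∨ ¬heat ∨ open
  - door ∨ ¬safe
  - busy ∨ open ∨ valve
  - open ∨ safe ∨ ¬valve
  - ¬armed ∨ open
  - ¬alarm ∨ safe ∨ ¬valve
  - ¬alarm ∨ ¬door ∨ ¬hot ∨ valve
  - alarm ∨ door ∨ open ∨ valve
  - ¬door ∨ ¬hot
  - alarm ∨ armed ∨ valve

open=T, hot=F, busy=F, safe=F, door=F, alarm=F, armed=T, heat=F, valve=F

Try open = False:
  (¬armed ∨ open) forces armed = False.
  (armed ∨ ¬safe) forces safe = False.
  (armed ∨ door) forces door = True.
  clause (armed ∨ ¬door ∨ safe) is falsified — backtrack.
So open = True.
Set hot = False.
Set busy = False.
Set safe = False.
  then (hot ∨ safe ∨ ¬valve) forces valve = False.
Set door = False.
  then (¬alarm ∨ door) forces alarm = False.
  then (armed ∨ door) forces armed = True.
  then (alarm ∨ ¬heat) forces heat = False.
All clauses satisfied.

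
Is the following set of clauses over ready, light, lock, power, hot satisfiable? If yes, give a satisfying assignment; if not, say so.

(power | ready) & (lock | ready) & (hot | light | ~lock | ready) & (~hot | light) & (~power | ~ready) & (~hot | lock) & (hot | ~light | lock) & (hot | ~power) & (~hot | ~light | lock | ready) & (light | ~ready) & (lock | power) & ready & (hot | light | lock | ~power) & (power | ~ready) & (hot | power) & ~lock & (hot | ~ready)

Case ready = True:
  (~power | ~ready) forces power = False.
  Clause (power | ~ready) is falsified — contradiction.
Case ready = False:
  Clause (ready) is falsified — contradiction.
Both cases fail, so the formula is unsatisfiable.

Unsatisfiable — no assignment works.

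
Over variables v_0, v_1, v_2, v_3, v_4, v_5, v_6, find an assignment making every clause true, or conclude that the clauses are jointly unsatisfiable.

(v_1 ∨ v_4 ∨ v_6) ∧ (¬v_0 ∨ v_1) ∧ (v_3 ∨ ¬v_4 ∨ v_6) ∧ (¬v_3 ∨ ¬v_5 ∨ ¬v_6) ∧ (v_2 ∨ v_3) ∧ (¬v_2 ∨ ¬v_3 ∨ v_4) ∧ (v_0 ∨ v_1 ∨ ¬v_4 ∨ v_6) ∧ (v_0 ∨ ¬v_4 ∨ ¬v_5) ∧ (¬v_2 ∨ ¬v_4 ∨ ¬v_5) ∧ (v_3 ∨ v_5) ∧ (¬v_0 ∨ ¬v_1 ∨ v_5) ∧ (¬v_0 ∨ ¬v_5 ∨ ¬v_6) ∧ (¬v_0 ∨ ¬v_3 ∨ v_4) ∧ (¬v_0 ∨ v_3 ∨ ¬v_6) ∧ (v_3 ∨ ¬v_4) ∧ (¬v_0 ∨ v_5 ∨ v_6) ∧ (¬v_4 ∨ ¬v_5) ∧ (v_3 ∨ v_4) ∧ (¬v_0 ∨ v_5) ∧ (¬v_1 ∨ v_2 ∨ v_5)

Set v_0 = False.
Set v_1 = False.
Set v_2 = True.
Set v_3 = True.
  then (¬v_2 ∨ ¬v_3 ∨ v_4) forces v_4 = True.
  then (v_0 ∨ v_1 ∨ ¬v_4 ∨ v_6) forces v_6 = True.
  then (v_0 ∨ ¬v_4 ∨ ¬v_5) forces v_5 = False.
All clauses satisfied.

v_0: False, v_1: False, v_2: True, v_3: True, v_4: True, v_5: False, v_6: True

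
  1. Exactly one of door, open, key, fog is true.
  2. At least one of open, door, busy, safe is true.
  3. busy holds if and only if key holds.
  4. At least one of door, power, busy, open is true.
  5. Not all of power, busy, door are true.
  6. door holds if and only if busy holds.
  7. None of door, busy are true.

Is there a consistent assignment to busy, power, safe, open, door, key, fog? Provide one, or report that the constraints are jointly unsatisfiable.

busy = False; power = True; safe = False; open = True; door = False; key = False; fog = False

  (1) {door, open, key, fog}: 1 true — exactly one ✓
  (2) {open, door, busy, safe}: 1 true — at least one ✓
  (3) busy=F, key=F — same ✓
  (4) {door, power, busy, open}: 2 true — at least one ✓
  (5) {power, busy, door}: 1/3 true — not all ✓
  (6) door=F, busy=F — same ✓
  (7) {door, busy}: 0 true — none ✓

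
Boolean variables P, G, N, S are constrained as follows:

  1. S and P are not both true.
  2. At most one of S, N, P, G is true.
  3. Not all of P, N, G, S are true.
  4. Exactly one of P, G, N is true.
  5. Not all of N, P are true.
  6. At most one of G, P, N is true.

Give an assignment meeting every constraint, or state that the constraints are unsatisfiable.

P = False, G = True, N = False, S = False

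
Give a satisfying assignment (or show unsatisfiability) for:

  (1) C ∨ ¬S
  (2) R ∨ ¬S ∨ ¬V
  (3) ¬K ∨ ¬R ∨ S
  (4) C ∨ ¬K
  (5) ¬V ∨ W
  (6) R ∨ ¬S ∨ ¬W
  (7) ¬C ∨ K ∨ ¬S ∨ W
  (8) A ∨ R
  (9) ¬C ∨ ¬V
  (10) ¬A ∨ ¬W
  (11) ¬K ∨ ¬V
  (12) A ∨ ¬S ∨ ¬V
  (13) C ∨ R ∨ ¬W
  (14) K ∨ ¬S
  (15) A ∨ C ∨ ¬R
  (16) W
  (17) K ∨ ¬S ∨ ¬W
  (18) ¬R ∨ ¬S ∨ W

Unit clause (W) forces W = True.
In (¬A ∨ ¬W) only ¬A is left, so A = False.
In (A ∨ R) only R is left, so R = True.
In (A ∨ C ∨ ¬R) only C is left, so C = True.
In (¬C ∨ ¬V) only ¬V is left, so V = False.
Set S = True.
  then (K ∨ ¬S) forces K = True.
All clauses satisfied.

W: True; A: False; C: True; R: True; S: True; V: False; K: True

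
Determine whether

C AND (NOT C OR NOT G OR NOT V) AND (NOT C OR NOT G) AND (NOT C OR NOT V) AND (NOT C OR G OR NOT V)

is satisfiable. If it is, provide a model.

V = False, C = True, G = False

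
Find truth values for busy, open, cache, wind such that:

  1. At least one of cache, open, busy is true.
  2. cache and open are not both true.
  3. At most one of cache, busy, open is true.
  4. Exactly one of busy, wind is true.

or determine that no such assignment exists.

busy=F, open=T, cache=F, wind=T

  (1) {cache, open, busy}: 1 true — at least one ✓
  (2) cache=F, open=T — not both ✓
  (3) {cache, busy, open}: 1 true — at most one ✓
  (4) {busy, wind}: 1 true — exactly one ✓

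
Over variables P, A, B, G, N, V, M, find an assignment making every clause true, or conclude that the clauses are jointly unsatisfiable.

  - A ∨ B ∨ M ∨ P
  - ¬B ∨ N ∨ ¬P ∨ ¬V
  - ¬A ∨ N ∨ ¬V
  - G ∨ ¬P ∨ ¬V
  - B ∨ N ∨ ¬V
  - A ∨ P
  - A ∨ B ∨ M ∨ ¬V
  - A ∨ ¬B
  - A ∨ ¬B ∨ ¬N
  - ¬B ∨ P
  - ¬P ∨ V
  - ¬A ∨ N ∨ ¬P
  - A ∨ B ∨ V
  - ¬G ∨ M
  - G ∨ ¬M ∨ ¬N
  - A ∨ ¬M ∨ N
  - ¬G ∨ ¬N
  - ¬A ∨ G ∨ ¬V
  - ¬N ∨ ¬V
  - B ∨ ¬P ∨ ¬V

Set P = False.
  then (A ∨ P) forces A = True.
  then (¬B ∨ P) forces B = False.
Set G = False.
  then (¬A ∨ G ∨ ¬V) forces V = False.
Set N = False.
Set M = True.
All clauses satisfied.

P = False; A = True; B = False; G = False; N = False; V = False; M = True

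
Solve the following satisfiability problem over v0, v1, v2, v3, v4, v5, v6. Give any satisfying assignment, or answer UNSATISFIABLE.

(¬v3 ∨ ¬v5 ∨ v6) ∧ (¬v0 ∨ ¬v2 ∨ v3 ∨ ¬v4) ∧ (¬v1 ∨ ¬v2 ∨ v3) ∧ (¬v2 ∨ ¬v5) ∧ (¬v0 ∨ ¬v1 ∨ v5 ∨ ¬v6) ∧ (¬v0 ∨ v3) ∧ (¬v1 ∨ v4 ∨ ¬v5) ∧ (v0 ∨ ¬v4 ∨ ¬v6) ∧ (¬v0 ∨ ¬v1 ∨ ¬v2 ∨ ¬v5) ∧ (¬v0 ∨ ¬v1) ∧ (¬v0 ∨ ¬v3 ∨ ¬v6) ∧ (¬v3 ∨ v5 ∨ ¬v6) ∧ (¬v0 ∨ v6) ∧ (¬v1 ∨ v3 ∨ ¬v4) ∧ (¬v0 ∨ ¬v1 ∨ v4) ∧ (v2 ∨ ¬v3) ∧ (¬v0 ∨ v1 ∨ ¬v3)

Try v0 = True:
  (¬v0 ∨ v3) forces v3 = True.
  (¬v0 ∨ ¬v1) forces v1 = False.
  clause (¬v0 ∨ v1 ∨ ¬v3) is falsified — backtrack.
So v0 = False.
Set v1 = False.
Set v2 = True.
  then (¬v2 ∨ ¬v5) forces v5 = False.
Set v3 = True.
  then (¬v3 ∨ v5 ∨ ¬v6) forces v6 = False.
Set v4 = False.
All clauses satisfied.

v0 = False; v1 = False; v2 = True; v3 = True; v4 = False; v5 = False; v6 = False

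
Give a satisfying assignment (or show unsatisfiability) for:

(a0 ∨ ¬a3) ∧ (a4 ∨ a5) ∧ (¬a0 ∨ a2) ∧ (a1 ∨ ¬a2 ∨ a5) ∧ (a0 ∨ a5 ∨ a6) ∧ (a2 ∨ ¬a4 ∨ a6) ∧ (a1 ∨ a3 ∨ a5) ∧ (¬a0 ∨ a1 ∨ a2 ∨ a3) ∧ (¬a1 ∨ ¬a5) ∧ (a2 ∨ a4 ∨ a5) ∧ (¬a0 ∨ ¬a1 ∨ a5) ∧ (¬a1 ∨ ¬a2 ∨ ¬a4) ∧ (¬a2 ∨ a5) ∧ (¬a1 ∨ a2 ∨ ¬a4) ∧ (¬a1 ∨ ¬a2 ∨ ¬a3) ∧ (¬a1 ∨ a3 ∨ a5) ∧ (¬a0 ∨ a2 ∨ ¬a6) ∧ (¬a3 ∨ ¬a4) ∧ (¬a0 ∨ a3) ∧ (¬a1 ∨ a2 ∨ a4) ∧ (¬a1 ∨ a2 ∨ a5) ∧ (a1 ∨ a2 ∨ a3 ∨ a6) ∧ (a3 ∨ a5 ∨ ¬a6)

a0: False; a1: False; a2: True; a3: False; a4: False; a5: True; a6: True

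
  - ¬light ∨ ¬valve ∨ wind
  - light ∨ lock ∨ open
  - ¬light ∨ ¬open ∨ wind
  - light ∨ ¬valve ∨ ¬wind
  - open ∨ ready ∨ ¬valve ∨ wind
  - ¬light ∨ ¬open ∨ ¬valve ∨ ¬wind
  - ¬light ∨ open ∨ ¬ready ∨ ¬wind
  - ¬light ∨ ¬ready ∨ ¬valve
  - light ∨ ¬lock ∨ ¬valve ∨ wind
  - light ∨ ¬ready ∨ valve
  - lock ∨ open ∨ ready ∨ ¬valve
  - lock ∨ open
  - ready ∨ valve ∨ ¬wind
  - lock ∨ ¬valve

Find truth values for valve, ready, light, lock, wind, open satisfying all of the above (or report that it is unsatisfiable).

valve = False; ready = True; light = True; lock = False; wind = True; open = True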